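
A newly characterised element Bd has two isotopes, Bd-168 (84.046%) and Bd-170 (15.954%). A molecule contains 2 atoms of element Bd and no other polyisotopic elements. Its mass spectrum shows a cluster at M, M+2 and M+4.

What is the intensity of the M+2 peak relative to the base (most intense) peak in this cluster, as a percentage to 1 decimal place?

38.0%

(0.84046 + 0.15954)^2 gives M 0.7064, M+2 0.2682, M+4 0.0255; the largest is M.
P(M) = C(2,0) × 0.84046^2 × 0.15954^0 = 1 × 0.70637301 × 1.0000 = 0.706373 (base)
P(M+2) = C(2,1) × 0.84046^1 × 0.15954^1 = 2 × 0.84046 × 0.15954 = 0.268174
Relative intensity = 0.268174 / 0.706373 × 100 = 38.0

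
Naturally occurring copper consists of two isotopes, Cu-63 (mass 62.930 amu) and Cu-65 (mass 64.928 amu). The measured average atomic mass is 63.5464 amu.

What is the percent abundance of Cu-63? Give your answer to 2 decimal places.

Writing the weighted mean with unknown fraction x of Cu-63:
62.930·x + 64.928·(1 − x) = 63.5464
(62.930 − 64.928)·x = 63.5464 − 64.928
x = -1.3816 / -1.998 = 0.69149 → 69.15% Cu-63, 30.85% Cu-65.

69.15%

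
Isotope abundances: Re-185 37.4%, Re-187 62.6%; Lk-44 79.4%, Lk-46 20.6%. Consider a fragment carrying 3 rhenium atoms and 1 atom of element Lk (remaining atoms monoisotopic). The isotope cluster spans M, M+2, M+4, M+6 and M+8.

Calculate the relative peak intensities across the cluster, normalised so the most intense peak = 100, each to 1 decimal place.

Rhenium pattern (n=3): 0.05231362 : 0.26268713 : 0.43968487 : 0.24531438
Element Lk pattern (n=1): 0.7940 : 0.2060
Convolve the two distributions (both contribute in 2-u steps):
  M: 0.05231362×0.7940 = 0.041537
  M+2: 0.05231362×0.2060 + 0.26268713×0.7940 = 0.219350
  M+4: 0.26268713×0.2060 + 0.43968487×0.7940 = 0.403223
  M+6: 0.43968487×0.2060 + 0.24531438×0.7940 = 0.285355
  M+8: 0.24531438×0.2060 = 0.050535
Scale to base peak (0.403223) = 100: 10.3 : 54.4 : 100.0 : 70.8 : 12.5

10.3 : 54.4 : 100.0 : 70.8 : 12.5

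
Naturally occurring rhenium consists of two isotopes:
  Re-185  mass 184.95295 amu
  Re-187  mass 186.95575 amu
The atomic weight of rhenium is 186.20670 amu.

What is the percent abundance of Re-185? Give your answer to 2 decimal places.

37.40%

Writing the weighted mean with unknown fraction x of Re-185:
184.95295·x + 186.95575·(1 − x) = 186.20670
(184.95295 − 186.95575)·x = 186.20670 − 186.95575
x = -0.74905 / -2.00280 = 0.37400 → 37.40% Re-185, 62.60% Re-187.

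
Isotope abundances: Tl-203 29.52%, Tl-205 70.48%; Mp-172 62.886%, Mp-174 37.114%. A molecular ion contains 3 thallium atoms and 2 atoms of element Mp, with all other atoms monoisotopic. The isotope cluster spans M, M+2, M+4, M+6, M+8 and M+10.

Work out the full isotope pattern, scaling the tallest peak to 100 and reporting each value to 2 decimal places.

Thallium pattern (n=3): 0.02572463 : 0.18425524 : 0.43991564 : 0.35010449
Element Mp pattern (n=2): 0.3954649 : 0.4667902 : 0.1377449
Convolve the two distributions (both contribute in 2-u steps):
  M: 0.02572463×0.3954649 = 0.010173
  M+2: 0.02572463×0.4667902 + 0.18425524×0.3954649 = 0.084874
  M+4: 0.02572463×0.1377449 + 0.18425524×0.4667902 + 0.43991564×0.3954649 = 0.263523
  M+6: 0.18425524×0.1377449 + 0.43991564×0.4667902 + 0.35010449×0.3954649 = 0.369183
  M+8: 0.43991564×0.1377449 + 0.35010449×0.4667902 = 0.224021
  M+10: 0.35010449×0.1377449 = 0.048225
Scale to base peak (0.369183) = 100: 2.76 : 22.99 : 71.38 : 100.00 : 60.68 : 13.06

2.76 : 22.99 : 71.38 : 100.00 : 60.68 : 13.06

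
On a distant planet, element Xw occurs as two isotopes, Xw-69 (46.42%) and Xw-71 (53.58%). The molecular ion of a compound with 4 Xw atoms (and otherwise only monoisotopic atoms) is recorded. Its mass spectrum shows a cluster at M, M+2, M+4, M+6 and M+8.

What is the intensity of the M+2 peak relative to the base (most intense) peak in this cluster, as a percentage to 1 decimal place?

Term probabilities: M 0.0464, M+2 0.2144, M+4 0.3712, M+6 0.2856, M+8 0.0824. Base peak = M+4.
P(M+4) = C(4,2) × 0.4642^2 × 0.5358^2 = 6 × 0.21548164 × 0.28708164 = 0.371165 (base)
P(M+2) = C(4,1) × 0.4642^3 × 0.5358^1 = 4 × 0.10002658 × 0.5358 = 0.214377
Relative intensity = 0.214377 / 0.371165 × 100 = 57.8

57.8%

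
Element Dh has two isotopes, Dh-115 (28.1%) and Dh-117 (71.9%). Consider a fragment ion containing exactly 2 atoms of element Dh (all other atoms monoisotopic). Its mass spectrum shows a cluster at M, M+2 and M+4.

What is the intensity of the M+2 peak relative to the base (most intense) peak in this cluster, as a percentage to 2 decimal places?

Binomial terms of (0.281 + 0.719)^2: M 0.0790, M+2 0.4041, M+4 0.5170 → M+4 is the base peak.
P(M+4) = C(2,2) × 0.281^0 × 0.719^2 = 1 × 1.0000 × 0.516961 = 0.516961 (base)
P(M+2) = C(2,1) × 0.281^1 × 0.719^1 = 2 × 0.2810 × 0.7190 = 0.404078
Relative intensity = 0.404078 / 0.516961 × 100 = 78.16

78.16%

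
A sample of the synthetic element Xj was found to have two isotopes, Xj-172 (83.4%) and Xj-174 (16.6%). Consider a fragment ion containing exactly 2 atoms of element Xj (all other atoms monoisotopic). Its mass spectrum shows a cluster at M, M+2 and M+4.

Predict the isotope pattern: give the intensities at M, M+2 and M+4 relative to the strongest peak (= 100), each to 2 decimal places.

100.00 : 39.81 : 3.96

Expanding (0.834 + 0.166)^2:
P(M) = 0.834^2 = 0.695556
P(M+2) = 2 × 0.834^1 × 0.166^1 = 0.276888
P(M+4) = 0.166^2 = 0.027556
The M peak is largest (0.695556); scaling to 100 gives 100.00 : 39.81 : 3.96.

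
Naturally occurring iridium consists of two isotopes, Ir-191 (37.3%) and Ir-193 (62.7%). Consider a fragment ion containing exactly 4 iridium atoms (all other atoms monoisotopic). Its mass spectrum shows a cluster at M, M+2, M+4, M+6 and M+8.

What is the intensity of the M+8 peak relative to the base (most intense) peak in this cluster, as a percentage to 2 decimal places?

42.02%

Binomial terms of (0.373 + 0.627)^4: M 0.0194, M+2 0.1302, M+4 0.3282, M+6 0.3678, M+8 0.1546 → M+6 is the base peak.
P(M+6) = C(4,3) × 0.373^1 × 0.627^3 = 4 × 0.3730 × 0.24649188 = 0.367766 (base)
P(M+8) = C(4,4) × 0.373^0 × 0.627^4 = 1 × 1.0000 × 0.15455041 = 0.154550
Relative intensity = 0.154550 / 0.367766 × 100 = 42.02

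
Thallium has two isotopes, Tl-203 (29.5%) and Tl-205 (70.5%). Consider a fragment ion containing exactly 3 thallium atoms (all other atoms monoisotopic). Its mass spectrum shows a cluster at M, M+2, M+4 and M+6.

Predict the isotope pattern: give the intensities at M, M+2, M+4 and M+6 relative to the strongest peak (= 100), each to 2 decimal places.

Expanding (0.295 + 0.705)^3:
P(M) = 0.295^3 = 0.025672
P(M+2) = 3 × 0.295^2 × 0.705^1 = 0.184058
P(M+4) = 3 × 0.295^1 × 0.705^2 = 0.439867
P(M+6) = 0.705^3 = 0.350403
The M+4 peak is largest (0.439867); scaling to 100 gives 5.84 : 41.84 : 100.00 : 79.66.

5.84 : 41.84 : 100.00 : 79.66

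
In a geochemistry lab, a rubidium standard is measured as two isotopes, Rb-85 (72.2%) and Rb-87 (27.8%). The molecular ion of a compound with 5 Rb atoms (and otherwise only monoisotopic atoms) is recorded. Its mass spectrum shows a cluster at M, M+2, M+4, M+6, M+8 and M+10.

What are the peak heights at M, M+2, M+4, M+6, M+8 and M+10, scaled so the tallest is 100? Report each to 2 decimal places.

51.94 : 100.00 : 77.01 : 29.65 : 5.71 : 0.44

Each Rb atom is independently Rb-85 (p = 0.722) or Rb-87 (q = 0.278); the cluster is the binomial expansion (p + q)^5.
P(M) = 0.722^5 = 0.196194
P(M+2) = 5 × 0.722^4 × 0.278^1 = 0.377714
P(M+4) = 10 × 0.722^3 × 0.278^2 = 0.290872
P(M+6) = 10 × 0.722^2 × 0.278^3 = 0.111998
P(M+8) = 5 × 0.722^1 × 0.278^4 = 0.021562
P(M+10) = 0.278^5 = 0.001660
The M+2 peak is largest (0.377714); scaling to 100 gives 51.94 : 100.00 : 77.01 : 29.65 : 5.71 : 0.44.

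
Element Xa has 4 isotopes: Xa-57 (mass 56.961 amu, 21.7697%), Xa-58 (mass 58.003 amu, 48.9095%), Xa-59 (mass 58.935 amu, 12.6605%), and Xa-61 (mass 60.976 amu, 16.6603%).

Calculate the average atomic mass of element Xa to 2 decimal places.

58.39 amu

Ar = Σ fᵢ·mᵢ = 0.217697 × 56.961 + 0.489095 × 58.003 + 0.126605 × 58.935 + 0.166603 × 60.976
= 12.4002 + 28.3690 + 7.4615 + 10.1588 = 58.3895 amu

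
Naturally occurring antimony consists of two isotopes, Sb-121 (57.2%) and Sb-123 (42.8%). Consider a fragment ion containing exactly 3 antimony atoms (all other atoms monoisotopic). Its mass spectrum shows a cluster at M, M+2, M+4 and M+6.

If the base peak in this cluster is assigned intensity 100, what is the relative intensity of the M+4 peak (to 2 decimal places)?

74.83

Term probabilities: M 0.1871, M+2 0.4201, M+4 0.3143, M+6 0.0784. Base peak = M+2.
P(M+2) = C(3,1) × 0.572^2 × 0.428^1 = 3 × 0.327184 × 0.4280 = 0.420104 (base)
P(M+4) = C(3,2) × 0.572^1 × 0.428^2 = 3 × 0.5720 × 0.183184 = 0.314344
Relative intensity = 0.314344 / 0.420104 × 100 = 74.83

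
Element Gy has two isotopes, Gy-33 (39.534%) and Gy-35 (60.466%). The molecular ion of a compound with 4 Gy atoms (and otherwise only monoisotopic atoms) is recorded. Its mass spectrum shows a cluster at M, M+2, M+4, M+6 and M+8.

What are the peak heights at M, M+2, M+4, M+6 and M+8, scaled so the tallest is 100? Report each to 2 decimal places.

6.99 : 42.75 : 98.07 : 100.00 : 38.24

The 4 Gy atoms are independent, so intensities follow the terms of (0.39534 + 0.60466)^4.
P(M) = 0.39534^4 = 0.024428
P(M+2) = 4 × 0.39534^3 × 0.60466^1 = 0.149446
P(M+4) = 6 × 0.39534^2 × 0.60466^2 = 0.342859
P(M+6) = 4 × 0.39534^1 × 0.60466^3 = 0.349594
P(M+8) = 0.60466^4 = 0.133673
The M+6 peak is largest (0.349594); scaling to 100 gives 6.99 : 42.75 : 98.07 : 100.00 : 38.24.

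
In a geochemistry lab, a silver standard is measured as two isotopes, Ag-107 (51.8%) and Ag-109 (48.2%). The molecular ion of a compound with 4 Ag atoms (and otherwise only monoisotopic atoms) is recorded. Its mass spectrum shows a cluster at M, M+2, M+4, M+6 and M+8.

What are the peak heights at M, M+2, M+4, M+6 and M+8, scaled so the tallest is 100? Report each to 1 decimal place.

19.2 : 71.6 : 100.0 : 62.0 : 14.4

Each Ag atom is independently Ag-107 (p = 0.518) or Ag-109 (q = 0.482); the cluster is the binomial expansion (p + q)^4.
P(M) = 0.518^4 = 0.071998
P(M+2) = 4 × 0.518^3 × 0.482^1 = 0.267976
P(M+4) = 6 × 0.518^2 × 0.482^2 = 0.374029
P(M+6) = 4 × 0.518^1 × 0.482^3 = 0.232023
P(M+8) = 0.482^4 = 0.053974
The M+4 peak is largest (0.374029); scaling to 100 gives 19.2 : 71.6 : 100.0 : 62.0 : 14.4.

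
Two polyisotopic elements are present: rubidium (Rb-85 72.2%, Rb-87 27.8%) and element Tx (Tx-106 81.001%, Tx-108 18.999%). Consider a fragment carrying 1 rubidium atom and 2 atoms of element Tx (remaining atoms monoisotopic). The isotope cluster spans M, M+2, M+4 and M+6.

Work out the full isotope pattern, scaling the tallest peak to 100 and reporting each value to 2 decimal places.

100.00 : 85.41 : 23.56 : 2.12

Rubidium pattern (n=1): 0.7220 : 0.2780
Element Tx pattern (n=2): 0.6561162 : 0.3077876 : 0.0360962
Convolve the two distributions (both contribute in 2-u steps):
  M: 0.7220×0.6561162 = 0.473716
  M+2: 0.7220×0.3077876 + 0.2780×0.6561162 = 0.404623
  M+4: 0.7220×0.0360962 + 0.2780×0.3077876 = 0.111626
  M+6: 0.2780×0.0360962 = 0.010035
Scale to base peak (0.473716) = 100: 100.00 : 85.41 : 23.56 : 2.12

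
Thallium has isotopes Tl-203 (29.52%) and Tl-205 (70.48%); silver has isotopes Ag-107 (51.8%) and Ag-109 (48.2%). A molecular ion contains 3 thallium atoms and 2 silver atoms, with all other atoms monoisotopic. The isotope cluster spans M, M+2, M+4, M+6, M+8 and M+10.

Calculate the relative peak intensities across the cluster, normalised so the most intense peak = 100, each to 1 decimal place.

Thallium pattern (n=3): 0.02572463 : 0.18425524 : 0.43991564 : 0.35010449
Silver pattern (n=2): 0.268324 : 0.499352 : 0.232324
Convolve the two distributions (both contribute in 2-u steps):
  M: 0.02572463×0.268324 = 0.006903
  M+2: 0.02572463×0.499352 + 0.18425524×0.268324 = 0.062286
  M+4: 0.02572463×0.232324 + 0.18425524×0.499352 + 0.43991564×0.268324 = 0.216025
  M+6: 0.18425524×0.232324 + 0.43991564×0.499352 + 0.35010449×0.268324 = 0.356421
  M+8: 0.43991564×0.232324 + 0.35010449×0.499352 = 0.277028
  M+10: 0.35010449×0.232324 = 0.081338
Scale to base peak (0.356421) = 100: 1.9 : 17.5 : 60.6 : 100.0 : 77.7 : 22.8

1.9 : 17.5 : 60.6 : 100.0 : 77.7 : 22.8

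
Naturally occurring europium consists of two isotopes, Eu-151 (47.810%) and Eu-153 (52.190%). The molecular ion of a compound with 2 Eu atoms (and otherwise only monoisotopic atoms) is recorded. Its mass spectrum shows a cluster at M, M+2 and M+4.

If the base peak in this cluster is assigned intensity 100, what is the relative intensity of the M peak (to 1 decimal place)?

(0.47810 + 0.52190)^2 gives M 0.2286, M+2 0.4990, M+4 0.2724; the largest is M+2.
P(M+2) = C(2,1) × 0.47810^1 × 0.52190^1 = 2 × 0.4781 × 0.5219 = 0.499041 (base)
P(M) = C(2,0) × 0.47810^2 × 0.52190^0 = 1 × 0.22857961 × 1.0000 = 0.228580
Relative intensity = 0.228580 / 0.499041 × 100 = 45.8

45.8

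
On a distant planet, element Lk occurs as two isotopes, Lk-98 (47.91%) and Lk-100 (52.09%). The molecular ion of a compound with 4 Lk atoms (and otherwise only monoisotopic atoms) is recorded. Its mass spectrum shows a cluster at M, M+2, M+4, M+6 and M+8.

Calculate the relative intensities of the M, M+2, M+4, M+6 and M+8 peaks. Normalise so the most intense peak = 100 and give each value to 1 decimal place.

The 4 Lk atoms are independent, so intensities follow the terms of (0.4791 + 0.5209)^4.
P(M) = 0.4791^4 = 0.052687
P(M+2) = 4 × 0.4791^3 × 0.5209^1 = 0.229136
P(M+4) = 6 × 0.4791^2 × 0.5209^2 = 0.373691
P(M+6) = 4 × 0.4791^1 × 0.5209^3 = 0.270863
P(M+8) = 0.5209^4 = 0.073624
The M+4 peak is largest (0.373691); scaling to 100 gives 14.1 : 61.3 : 100.0 : 72.5 : 19.7.

14.1 : 61.3 : 100.0 : 72.5 : 19.7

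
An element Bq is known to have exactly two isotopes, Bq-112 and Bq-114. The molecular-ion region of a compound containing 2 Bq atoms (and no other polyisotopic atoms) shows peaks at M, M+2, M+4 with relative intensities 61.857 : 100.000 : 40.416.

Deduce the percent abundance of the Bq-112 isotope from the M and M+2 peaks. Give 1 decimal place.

55.3%

If p is the fraction of Bq that is Bq-112, then I(M+2)/I(M) = [C(2,1)·p^1·(1−p)] / p^2 = 2·(1−p)/p = 100.000/61.857 = 1.6166
(1−p)/p = 1.6166/2 = 0.8083  ⇒  p = 1/(1 + 0.8083) = 0.5530
Bq-112: 55.3%, Bq-114: 44.7%.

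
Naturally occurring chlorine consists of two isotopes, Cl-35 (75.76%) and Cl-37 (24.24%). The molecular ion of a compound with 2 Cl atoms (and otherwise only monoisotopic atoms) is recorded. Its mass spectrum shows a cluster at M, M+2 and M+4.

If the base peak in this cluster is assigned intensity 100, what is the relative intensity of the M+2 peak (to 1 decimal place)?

64.0

Binomial terms of (0.7576 + 0.2424)^2: M 0.5740, M+2 0.3673, M+4 0.0588 → M is the base peak.
P(M) = C(2,0) × 0.7576^2 × 0.2424^0 = 1 × 0.57395776 × 1.0000 = 0.573958 (base)
P(M+2) = C(2,1) × 0.7576^1 × 0.2424^1 = 2 × 0.7576 × 0.2424 = 0.367284
Relative intensity = 0.367284 / 0.573958 × 100 = 64.0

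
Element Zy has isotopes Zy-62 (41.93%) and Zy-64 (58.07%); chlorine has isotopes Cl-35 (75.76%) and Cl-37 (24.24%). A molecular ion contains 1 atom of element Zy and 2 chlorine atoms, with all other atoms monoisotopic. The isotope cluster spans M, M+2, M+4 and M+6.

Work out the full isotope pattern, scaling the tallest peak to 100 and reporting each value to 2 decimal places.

Element Zy pattern (n=1): 0.4193 : 0.5807
Chlorine pattern (n=2): 0.57395776 : 0.36728448 : 0.05875776
Convolve the two distributions (both contribute in 2-u steps):
  M: 0.4193×0.57395776 = 0.240660
  M+2: 0.4193×0.36728448 + 0.5807×0.57395776 = 0.487300
  M+4: 0.4193×0.05875776 + 0.5807×0.36728448 = 0.237919
  M+6: 0.5807×0.05875776 = 0.034121
Scale to base peak (0.487300) = 100: 49.39 : 100.00 : 48.82 : 7.00

49.39 : 100.00 : 48.82 : 7.00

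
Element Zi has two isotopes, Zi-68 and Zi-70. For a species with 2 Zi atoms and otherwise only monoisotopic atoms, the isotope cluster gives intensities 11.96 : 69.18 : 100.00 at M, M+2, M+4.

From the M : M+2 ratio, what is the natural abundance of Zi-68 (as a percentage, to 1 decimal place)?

Write p for the Zi-68 fraction. I(M+2)/I(M) = [C(2,1)·p^1·(1−p)] / p^2 = 2·(1−p)/p = 69.18/11.96 = 5.7843
(1−p)/p = 5.7843/2 = 2.8921  ⇒  p = 1/(1 + 2.8921) = 0.2569
Zi-68: 25.7%, Zi-70: 74.3%.

25.7%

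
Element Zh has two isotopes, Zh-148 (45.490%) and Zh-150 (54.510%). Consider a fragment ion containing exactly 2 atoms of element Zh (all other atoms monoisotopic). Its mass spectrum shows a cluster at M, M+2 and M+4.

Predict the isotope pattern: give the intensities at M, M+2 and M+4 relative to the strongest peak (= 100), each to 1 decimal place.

Expanding (0.45490 + 0.54510)^2:
P(M) = 0.45490^2 = 0.206934
P(M+2) = 2 × 0.45490^1 × 0.54510^1 = 0.495932
P(M+4) = 0.54510^2 = 0.297134
The M+2 peak is largest (0.495932); scaling to 100 gives 41.7 : 100.0 : 59.9.

41.7 : 100.0 : 59.9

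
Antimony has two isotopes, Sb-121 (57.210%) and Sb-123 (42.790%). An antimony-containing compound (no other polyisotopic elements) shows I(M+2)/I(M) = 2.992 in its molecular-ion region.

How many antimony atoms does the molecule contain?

The M+2/M ratio from n Sb atoms is n · q/p = n · 0.42790/0.57210.
n = 2.992 × 0.57210/0.42790 = 4.00 ≈ 4

4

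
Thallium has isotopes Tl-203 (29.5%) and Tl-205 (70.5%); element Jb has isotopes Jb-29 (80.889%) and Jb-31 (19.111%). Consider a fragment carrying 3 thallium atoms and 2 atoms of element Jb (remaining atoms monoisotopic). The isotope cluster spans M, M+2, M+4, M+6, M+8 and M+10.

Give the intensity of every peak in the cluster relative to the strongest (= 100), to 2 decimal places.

4.52 : 34.51 : 92.92 : 100.00 : 33.44 : 3.44

Thallium pattern (n=3): 0.02567237 : 0.18405787 : 0.43986713 : 0.35040263
Element Jb pattern (n=2): 0.65430303 : 0.30917394 : 0.03652303
Convolve the two distributions (both contribute in 2-u steps):
  M: 0.02567237×0.65430303 = 0.016798
  M+2: 0.02567237×0.30917394 + 0.18405787×0.65430303 = 0.128367
  M+4: 0.02567237×0.03652303 + 0.18405787×0.30917394 + 0.43986713×0.65430303 = 0.345650
  M+6: 0.18405787×0.03652303 + 0.43986713×0.30917394 + 0.35040263×0.65430303 = 0.371987
  M+8: 0.43986713×0.03652303 + 0.35040263×0.30917394 = 0.124401
  M+10: 0.35040263×0.03652303 = 0.012798
Scale to base peak (0.371987) = 100: 4.52 : 34.51 : 92.92 : 100.00 : 33.44 : 3.44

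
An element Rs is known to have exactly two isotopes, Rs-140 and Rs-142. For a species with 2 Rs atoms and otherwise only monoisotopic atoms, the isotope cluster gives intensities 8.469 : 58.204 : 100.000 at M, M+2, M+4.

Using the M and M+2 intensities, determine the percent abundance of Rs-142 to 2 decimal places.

Let p = fractional abundance of Rs-140. I(M+2)/I(M) = [C(2,1)·p^1·(1−p)] / p^2 = 2·(1−p)/p = 58.204/8.469 = 6.8726
(1−p)/p = 6.8726/2 = 3.4363  ⇒  p = 1/(1 + 3.4363) = 0.2254
Rs-140: 22.54%, Rs-142: 77.46%.

77.46%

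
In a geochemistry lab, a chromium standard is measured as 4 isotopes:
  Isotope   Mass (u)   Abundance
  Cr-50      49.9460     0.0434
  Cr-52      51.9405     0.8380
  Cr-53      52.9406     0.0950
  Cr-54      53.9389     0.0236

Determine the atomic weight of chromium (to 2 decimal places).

The abundance-weighted mean is 0.0434 × 49.9460 + 0.8380 × 51.9405 + 0.0950 × 52.9406 + 0.0236 × 53.9389
= 2.16766 + 43.52614 + 5.02936 + 1.27296 = 51.99612 u

52.00 u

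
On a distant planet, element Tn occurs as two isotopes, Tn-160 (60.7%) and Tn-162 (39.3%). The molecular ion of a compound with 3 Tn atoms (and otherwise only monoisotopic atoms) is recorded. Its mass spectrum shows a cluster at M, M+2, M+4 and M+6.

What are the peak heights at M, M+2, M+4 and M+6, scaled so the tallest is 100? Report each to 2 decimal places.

51.48 : 100.00 : 64.74 : 13.97

Expanding (0.607 + 0.393)^3:
P(M) = 0.607^3 = 0.223649
P(M+2) = 3 × 0.607^2 × 0.393^1 = 0.434401
P(M+4) = 3 × 0.607^1 × 0.393^2 = 0.281252
P(M+6) = 0.393^3 = 0.060698
The M+2 peak is largest (0.434401); scaling to 100 gives 51.48 : 100.00 : 64.74 : 13.97.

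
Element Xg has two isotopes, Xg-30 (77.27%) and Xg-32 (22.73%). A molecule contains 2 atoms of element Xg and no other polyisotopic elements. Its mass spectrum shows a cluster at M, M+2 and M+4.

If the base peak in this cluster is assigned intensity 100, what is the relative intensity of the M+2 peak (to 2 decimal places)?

Term probabilities: M 0.5971, M+2 0.3513, M+4 0.0517. Base peak = M.
P(M) = C(2,0) × 0.7727^2 × 0.2273^0 = 1 × 0.59706529 × 1.0000 = 0.597065 (base)
P(M+2) = C(2,1) × 0.7727^1 × 0.2273^1 = 2 × 0.7727 × 0.2273 = 0.351269
Relative intensity = 0.351269 / 0.597065 × 100 = 58.83

58.83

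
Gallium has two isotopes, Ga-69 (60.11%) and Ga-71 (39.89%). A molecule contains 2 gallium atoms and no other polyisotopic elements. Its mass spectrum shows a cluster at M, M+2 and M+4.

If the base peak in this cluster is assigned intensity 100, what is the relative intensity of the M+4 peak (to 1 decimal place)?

Term probabilities: M 0.3613, M+2 0.4796, M+4 0.1591. Base peak = M+2.
P(M+2) = C(2,1) × 0.6011^1 × 0.3989^1 = 2 × 0.6011 × 0.3989 = 0.479558 (base)
P(M+4) = C(2,2) × 0.6011^0 × 0.3989^2 = 1 × 1.0000 × 0.15912121 = 0.159121
Relative intensity = 0.159121 / 0.479558 × 100 = 33.2

33.2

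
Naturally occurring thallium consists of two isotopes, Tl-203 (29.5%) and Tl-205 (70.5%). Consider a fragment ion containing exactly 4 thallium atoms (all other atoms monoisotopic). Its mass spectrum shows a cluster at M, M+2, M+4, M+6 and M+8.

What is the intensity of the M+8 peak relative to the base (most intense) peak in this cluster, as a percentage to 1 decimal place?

Binomial terms of (0.295 + 0.705)^4: M 0.0076, M+2 0.0724, M+4 0.2595, M+6 0.4135, M+8 0.2470 → M+6 is the base peak.
P(M+6) = C(4,3) × 0.295^1 × 0.705^3 = 4 × 0.2950 × 0.35040263 = 0.413475 (base)
P(M+8) = C(4,4) × 0.295^0 × 0.705^4 = 1 × 1.0000 × 0.24703385 = 0.247034
Relative intensity = 0.247034 / 0.413475 × 100 = 59.7

59.7%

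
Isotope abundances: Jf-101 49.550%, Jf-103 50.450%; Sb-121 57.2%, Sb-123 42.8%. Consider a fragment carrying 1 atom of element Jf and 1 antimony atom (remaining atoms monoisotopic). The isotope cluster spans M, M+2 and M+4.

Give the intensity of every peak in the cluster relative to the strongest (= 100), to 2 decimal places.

56.61 : 100.00 : 43.13

Element Jf pattern (n=1): 0.4955 : 0.5045
Antimony pattern (n=1): 0.5720 : 0.4280
Convolve the two distributions (both contribute in 2-u steps):
  M: 0.4955×0.5720 = 0.283426
  M+2: 0.4955×0.4280 + 0.5045×0.5720 = 0.500648
  M+4: 0.5045×0.4280 = 0.215926
Scale to base peak (0.500648) = 100: 56.61 : 100.00 : 43.13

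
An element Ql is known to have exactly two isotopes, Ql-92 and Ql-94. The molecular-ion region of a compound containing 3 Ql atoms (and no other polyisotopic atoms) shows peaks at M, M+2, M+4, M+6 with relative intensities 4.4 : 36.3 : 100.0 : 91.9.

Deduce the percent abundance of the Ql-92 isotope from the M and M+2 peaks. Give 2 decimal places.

26.67%

Let p = fractional abundance of Ql-92. I(M+2)/I(M) = [C(3,1)·p^2·(1−p)] / p^3 = 3·(1−p)/p = 36.3/4.4 = 8.2500
(1−p)/p = 8.2500/3 = 2.7500  ⇒  p = 1/(1 + 2.7500) = 0.2667
Ql-92: 26.67%, Ql-94: 73.33%.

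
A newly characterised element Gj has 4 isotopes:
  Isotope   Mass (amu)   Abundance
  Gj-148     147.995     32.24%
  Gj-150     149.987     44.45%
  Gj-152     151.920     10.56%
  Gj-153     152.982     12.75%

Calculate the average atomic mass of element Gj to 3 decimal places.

Average mass = Σ (abundance × isotope mass) = 0.3224 × 147.995 + 0.4445 × 149.987 + 0.1056 × 151.920 + 0.1275 × 152.982
= 47.7136 + 66.6692 + 16.0428 + 19.5052 = 149.9308 amu

149.931 amu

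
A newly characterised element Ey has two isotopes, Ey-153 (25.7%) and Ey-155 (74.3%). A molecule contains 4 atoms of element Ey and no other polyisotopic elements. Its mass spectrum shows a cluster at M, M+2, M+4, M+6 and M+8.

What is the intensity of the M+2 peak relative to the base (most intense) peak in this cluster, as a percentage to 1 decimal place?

(0.257 + 0.743)^4 gives M 0.0044, M+2 0.0504, M+4 0.2188, M+6 0.4217, M+8 0.3048; the largest is M+6.
P(M+6) = C(4,3) × 0.257^1 × 0.743^3 = 4 × 0.2570 × 0.41017241 = 0.421657 (base)
P(M+2) = C(4,1) × 0.257^3 × 0.743^1 = 4 × 0.01697459 × 0.7430 = 0.050448
Relative intensity = 0.050448 / 0.421657 × 100 = 12.0

12.0%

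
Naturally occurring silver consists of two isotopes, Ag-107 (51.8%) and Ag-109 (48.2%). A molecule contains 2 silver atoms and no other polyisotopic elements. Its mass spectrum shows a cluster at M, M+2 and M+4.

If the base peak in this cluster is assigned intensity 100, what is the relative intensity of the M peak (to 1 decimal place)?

53.7

(0.518 + 0.482)^2 gives M 0.2683, M+2 0.4994, M+4 0.2323; the largest is M+2.
P(M+2) = C(2,1) × 0.518^1 × 0.482^1 = 2 × 0.5180 × 0.4820 = 0.499352 (base)
P(M) = C(2,0) × 0.518^2 × 0.482^0 = 1 × 0.268324 × 1.0000 = 0.268324
Relative intensity = 0.268324 / 0.499352 × 100 = 53.7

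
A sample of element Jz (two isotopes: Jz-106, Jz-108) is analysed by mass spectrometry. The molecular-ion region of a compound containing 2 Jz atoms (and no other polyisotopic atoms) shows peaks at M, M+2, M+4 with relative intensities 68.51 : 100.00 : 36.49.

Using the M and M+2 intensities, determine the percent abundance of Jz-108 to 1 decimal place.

Let p = fractional abundance of Jz-106. I(M+2)/I(M) = [C(2,1)·p^1·(1−p)] / p^2 = 2·(1−p)/p = 100.00/68.51 = 1.4596
(1−p)/p = 1.4596/2 = 0.7298  ⇒  p = 1/(1 + 0.7298) = 0.5781
Jz-106: 57.8%, Jz-108: 42.2%.

42.2%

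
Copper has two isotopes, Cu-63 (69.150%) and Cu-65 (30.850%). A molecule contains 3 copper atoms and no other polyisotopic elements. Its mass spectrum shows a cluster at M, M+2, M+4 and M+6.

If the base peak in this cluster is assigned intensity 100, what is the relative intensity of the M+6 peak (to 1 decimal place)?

Binomial terms of (0.69150 + 0.30850)^3: M 0.3307, M+2 0.4425, M+4 0.1974, M+6 0.0294 → M+2 is the base peak.
P(M+2) = C(3,1) × 0.69150^2 × 0.30850^1 = 3 × 0.47817225 × 0.3085 = 0.442548 (base)
P(M+6) = C(3,3) × 0.69150^0 × 0.30850^3 = 1 × 1.0000 × 0.02936064 = 0.029361
Relative intensity = 0.029361 / 0.442548 × 100 = 6.6

6.6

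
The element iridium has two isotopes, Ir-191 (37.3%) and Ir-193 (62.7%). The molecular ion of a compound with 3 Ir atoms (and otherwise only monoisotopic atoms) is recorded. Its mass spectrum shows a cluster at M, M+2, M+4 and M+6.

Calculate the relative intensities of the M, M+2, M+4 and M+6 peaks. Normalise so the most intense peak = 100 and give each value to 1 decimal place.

The 3 Ir atoms are independent, so intensities follow the terms of (0.373 + 0.627)^3.
P(M) = 0.373^3 = 0.051895
P(M+2) = 3 × 0.373^2 × 0.627^1 = 0.261702
P(M+4) = 3 × 0.373^1 × 0.627^2 = 0.439911
P(M+6) = 0.627^3 = 0.246492
The M+4 peak is largest (0.439911); scaling to 100 gives 11.8 : 59.5 : 100.0 : 56.0.

11.8 : 59.5 : 100.0 : 56.0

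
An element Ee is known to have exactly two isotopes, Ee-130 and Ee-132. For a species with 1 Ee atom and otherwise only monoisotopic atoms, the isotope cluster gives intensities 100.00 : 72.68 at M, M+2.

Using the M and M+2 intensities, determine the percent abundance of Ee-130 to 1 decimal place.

57.9%

Let p = fractional abundance of Ee-130. I(M+2)/I(M) = [C(1,1)·p^0·(1−p)] / p^1 = 1·(1−p)/p = 72.68/100.00 = 0.7268
(1−p)/p = 0.7268/1 = 0.7268  ⇒  p = 1/(1 + 0.7268) = 0.5791
Ee-130: 57.9%, Ee-132: 42.1%.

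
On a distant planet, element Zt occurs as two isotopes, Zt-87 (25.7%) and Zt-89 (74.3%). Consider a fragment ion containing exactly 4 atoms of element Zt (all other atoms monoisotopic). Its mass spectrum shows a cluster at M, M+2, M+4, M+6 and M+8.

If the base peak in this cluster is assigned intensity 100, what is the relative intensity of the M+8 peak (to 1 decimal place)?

Term probabilities: M 0.0044, M+2 0.0504, M+4 0.2188, M+6 0.4217, M+8 0.3048. Base peak = M+6.
P(M+6) = C(4,3) × 0.257^1 × 0.743^3 = 4 × 0.2570 × 0.41017241 = 0.421657 (base)
P(M+8) = C(4,4) × 0.257^0 × 0.743^4 = 1 × 1.0000 × 0.3047581 = 0.304758
Relative intensity = 0.304758 / 0.421657 × 100 = 72.3

72.3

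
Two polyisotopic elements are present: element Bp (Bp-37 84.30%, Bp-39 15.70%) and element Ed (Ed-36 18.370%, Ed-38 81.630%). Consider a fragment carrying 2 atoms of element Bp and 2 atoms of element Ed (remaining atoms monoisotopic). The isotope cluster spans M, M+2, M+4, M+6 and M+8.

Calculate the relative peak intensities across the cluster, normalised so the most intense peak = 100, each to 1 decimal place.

4.3 : 40.1 : 100.0 : 33.2 : 3.0

Element Bp pattern (n=2): 0.710649 : 0.264702 : 0.024649
Element Ed pattern (n=2): 0.03374569 : 0.29990862 : 0.66634569
Convolve the two distributions (both contribute in 2-u steps):
  M: 0.710649×0.03374569 = 0.023981
  M+2: 0.710649×0.29990862 + 0.264702×0.03374569 = 0.222062
  M+4: 0.710649×0.66634569 + 0.264702×0.29990862 + 0.024649×0.03374569 = 0.553756
  M+6: 0.264702×0.66634569 + 0.024649×0.29990862 = 0.183775
  M+8: 0.024649×0.66634569 = 0.016425
Scale to base peak (0.553756) = 100: 4.3 : 40.1 : 100.0 : 33.2 : 3.0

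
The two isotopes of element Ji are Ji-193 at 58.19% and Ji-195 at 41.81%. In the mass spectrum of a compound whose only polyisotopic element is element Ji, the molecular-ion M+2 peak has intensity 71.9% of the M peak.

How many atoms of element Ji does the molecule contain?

For n independent Ji atoms, I(M+2)/I(M) = n · (abundance Ji-195) / (abundance Ji-193) = n · 0.4181/0.5819.
n = 0.719 × 0.5819/0.4181 = 1.00 ≈ 1

1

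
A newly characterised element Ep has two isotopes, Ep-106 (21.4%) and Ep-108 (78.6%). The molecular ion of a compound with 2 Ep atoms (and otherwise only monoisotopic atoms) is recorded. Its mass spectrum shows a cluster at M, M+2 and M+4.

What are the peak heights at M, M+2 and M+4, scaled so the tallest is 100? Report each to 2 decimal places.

7.41 : 54.45 : 100.00

Expanding (0.214 + 0.786)^2:
P(M) = 0.214^2 = 0.045796
P(M+2) = 2 × 0.214^1 × 0.786^1 = 0.336408
P(M+4) = 0.786^2 = 0.617796
The M+4 peak is largest (0.617796); scaling to 100 gives 7.41 : 54.45 : 100.00.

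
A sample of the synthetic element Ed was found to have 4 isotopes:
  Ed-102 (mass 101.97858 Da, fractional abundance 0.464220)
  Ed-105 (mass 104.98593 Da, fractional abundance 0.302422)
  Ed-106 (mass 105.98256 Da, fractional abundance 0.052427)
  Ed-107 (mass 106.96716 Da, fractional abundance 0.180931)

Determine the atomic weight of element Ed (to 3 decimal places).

104.001 Da

Ar = Σ fᵢ·mᵢ = 0.464220 × 101.97858 + 0.302422 × 104.98593 + 0.052427 × 105.98256 + 0.180931 × 106.96716
= 47.340496 + 31.750055 + 5.556348 + 19.353675 = 104.000574 Da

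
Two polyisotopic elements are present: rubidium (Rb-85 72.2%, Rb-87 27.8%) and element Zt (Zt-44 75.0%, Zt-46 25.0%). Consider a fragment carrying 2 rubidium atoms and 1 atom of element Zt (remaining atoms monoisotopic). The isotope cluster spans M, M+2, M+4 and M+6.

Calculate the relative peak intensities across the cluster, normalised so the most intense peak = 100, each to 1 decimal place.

90.6 : 100.0 : 36.7 : 4.5

Rubidium pattern (n=2): 0.521284 : 0.401432 : 0.077284
Element Zt pattern (n=1): 0.7500 : 0.2500
Convolve the two distributions (both contribute in 2-u steps):
  M: 0.521284×0.7500 = 0.390963
  M+2: 0.521284×0.2500 + 0.401432×0.7500 = 0.431395
  M+4: 0.401432×0.2500 + 0.077284×0.7500 = 0.158321
  M+6: 0.077284×0.2500 = 0.019321
Scale to base peak (0.431395) = 100: 90.6 : 100.0 : 36.7 : 4.5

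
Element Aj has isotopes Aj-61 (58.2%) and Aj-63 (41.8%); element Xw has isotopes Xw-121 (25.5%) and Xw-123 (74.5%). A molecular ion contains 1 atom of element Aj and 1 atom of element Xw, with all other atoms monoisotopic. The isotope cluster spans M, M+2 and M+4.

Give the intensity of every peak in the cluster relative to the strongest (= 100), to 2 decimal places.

Element Aj pattern (n=1): 0.5820 : 0.4180
Element Xw pattern (n=1): 0.2550 : 0.7450
Convolve the two distributions (both contribute in 2-u steps):
  M: 0.5820×0.2550 = 0.148410
  M+2: 0.5820×0.7450 + 0.4180×0.2550 = 0.540180
  M+4: 0.4180×0.7450 = 0.311410
Scale to base peak (0.540180) = 100: 27.47 : 100.00 : 57.65

27.47 : 100.00 : 57.65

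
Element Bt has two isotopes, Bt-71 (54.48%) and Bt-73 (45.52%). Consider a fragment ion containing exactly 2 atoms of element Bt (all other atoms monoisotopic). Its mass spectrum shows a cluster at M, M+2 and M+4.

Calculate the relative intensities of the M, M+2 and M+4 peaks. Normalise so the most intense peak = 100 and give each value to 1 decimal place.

Each Bt atom is independently Bt-71 (p = 0.5448) or Bt-73 (q = 0.4552); the cluster is the binomial expansion (p + q)^2.
P(M) = 0.5448^2 = 0.296807
P(M+2) = 2 × 0.5448^1 × 0.4552^1 = 0.495986
P(M+4) = 0.4552^2 = 0.207207
The M+2 peak is largest (0.495986); scaling to 100 gives 59.8 : 100.0 : 41.8.

59.8 : 100.0 : 41.8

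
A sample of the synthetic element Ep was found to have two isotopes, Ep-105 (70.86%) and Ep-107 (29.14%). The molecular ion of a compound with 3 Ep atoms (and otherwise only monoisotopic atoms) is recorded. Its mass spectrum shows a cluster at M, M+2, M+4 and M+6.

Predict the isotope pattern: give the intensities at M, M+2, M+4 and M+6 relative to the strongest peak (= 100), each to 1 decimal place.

81.1 : 100.0 : 41.1 : 5.6

Expanding (0.7086 + 0.2914)^3:
P(M) = 0.7086^3 = 0.355798
P(M+2) = 3 × 0.7086^2 × 0.2914^1 = 0.438948
P(M+4) = 3 × 0.7086^1 × 0.2914^2 = 0.180510
P(M+6) = 0.2914^3 = 0.024744
The M+2 peak is largest (0.438948); scaling to 100 gives 81.1 : 100.0 : 41.1 : 5.6.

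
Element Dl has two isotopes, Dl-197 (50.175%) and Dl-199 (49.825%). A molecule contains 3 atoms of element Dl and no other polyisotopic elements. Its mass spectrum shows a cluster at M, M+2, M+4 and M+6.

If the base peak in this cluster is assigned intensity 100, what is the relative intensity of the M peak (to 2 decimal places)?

33.57

Binomial terms of (0.50175 + 0.49825)^3: M 0.1263, M+2 0.3763, M+4 0.3737, M+6 0.1237 → M+2 is the base peak.
P(M+2) = C(3,1) × 0.50175^2 × 0.49825^1 = 3 × 0.25175306 × 0.49825 = 0.376308 (base)
P(M) = C(3,0) × 0.50175^3 × 0.49825^0 = 1 × 0.1263171 × 1.0000 = 0.126317
Relative intensity = 0.126317 / 0.376308 × 100 = 33.57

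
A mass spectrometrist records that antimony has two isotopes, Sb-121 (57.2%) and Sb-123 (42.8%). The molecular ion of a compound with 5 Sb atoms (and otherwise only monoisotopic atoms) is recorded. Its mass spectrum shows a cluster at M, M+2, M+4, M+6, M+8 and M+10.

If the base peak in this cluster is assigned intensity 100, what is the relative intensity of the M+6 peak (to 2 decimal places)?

Term probabilities: M 0.0612, M+2 0.2291, M+4 0.3428, M+6 0.2565, M+8 0.0960, M+10 0.0144. Base peak = M+4.
P(M+4) = C(5,2) × 0.572^3 × 0.428^2 = 10 × 0.18714925 × 0.183184 = 0.342827 (base)
P(M+6) = C(5,3) × 0.572^2 × 0.428^3 = 10 × 0.327184 × 0.07840275 = 0.256521
Relative intensity = 0.256521 / 0.342827 × 100 = 74.83

74.83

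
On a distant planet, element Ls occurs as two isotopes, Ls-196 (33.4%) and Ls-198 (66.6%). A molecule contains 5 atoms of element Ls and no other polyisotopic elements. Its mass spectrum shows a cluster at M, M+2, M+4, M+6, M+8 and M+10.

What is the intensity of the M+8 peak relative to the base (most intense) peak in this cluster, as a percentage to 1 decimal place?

99.7%

Binomial terms of (0.334 + 0.666)^5: M 0.0042, M+2 0.0414, M+4 0.1653, M+6 0.3295, M+8 0.3286, M+10 0.1310 → M+6 is the base peak.
P(M+6) = C(5,3) × 0.334^2 × 0.666^3 = 10 × 0.111556 × 0.2954083 = 0.329546 (base)
P(M+8) = C(5,4) × 0.334^1 × 0.666^4 = 5 × 0.3340 × 0.19674193 = 0.328559
Relative intensity = 0.328559 / 0.329546 × 100 = 99.7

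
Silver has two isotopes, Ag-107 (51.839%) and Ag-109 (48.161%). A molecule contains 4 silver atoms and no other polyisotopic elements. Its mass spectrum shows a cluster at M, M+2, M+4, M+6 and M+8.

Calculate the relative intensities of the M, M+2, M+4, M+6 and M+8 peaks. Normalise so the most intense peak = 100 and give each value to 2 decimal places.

The 4 Ag atoms are independent, so intensities follow the terms of (0.51839 + 0.48161)^4.
P(M) = 0.51839^4 = 0.072215
P(M+2) = 4 × 0.51839^3 × 0.48161^1 = 0.268365
P(M+4) = 6 × 0.51839^2 × 0.48161^2 = 0.373986
P(M+6) = 4 × 0.51839^1 × 0.48161^3 = 0.231634
P(M+8) = 0.48161^4 = 0.053800
The M+4 peak is largest (0.373986); scaling to 100 gives 19.31 : 71.76 : 100.00 : 61.94 : 14.39.

19.31 : 71.76 : 100.00 : 61.94 : 14.39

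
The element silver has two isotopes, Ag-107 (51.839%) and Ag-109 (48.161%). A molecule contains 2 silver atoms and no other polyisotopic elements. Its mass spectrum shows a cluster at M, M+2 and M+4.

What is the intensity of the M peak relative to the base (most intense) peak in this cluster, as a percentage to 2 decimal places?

(0.51839 + 0.48161)^2 gives M 0.2687, M+2 0.4993, M+4 0.2319; the largest is M+2.
P(M+2) = C(2,1) × 0.51839^1 × 0.48161^1 = 2 × 0.51839 × 0.48161 = 0.499324 (base)
P(M) = C(2,0) × 0.51839^2 × 0.48161^0 = 1 × 0.26872819 × 1.0000 = 0.268728
Relative intensity = 0.268728 / 0.499324 × 100 = 53.82

53.82%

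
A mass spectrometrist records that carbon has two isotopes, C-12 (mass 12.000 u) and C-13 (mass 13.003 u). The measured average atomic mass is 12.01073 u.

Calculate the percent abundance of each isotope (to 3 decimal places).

C-12: 98.930%, C-13: 1.070%

Let x be the fractional abundance of C-12; then C-13 has abundance 1 − x.
12.000·x + 13.003·(1 − x) = 12.01073
(12.000 − 13.003)·x = 12.01073 − 13.003
x = -0.99227 / -1.003 = 0.98930 → 98.930% C-12, 1.070% C-13.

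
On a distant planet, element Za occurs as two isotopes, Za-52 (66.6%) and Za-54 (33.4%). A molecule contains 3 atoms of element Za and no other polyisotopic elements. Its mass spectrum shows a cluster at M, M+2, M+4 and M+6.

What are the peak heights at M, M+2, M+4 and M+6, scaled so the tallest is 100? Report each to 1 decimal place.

Each Za atom is independently Za-52 (p = 0.666) or Za-54 (q = 0.334); the cluster is the binomial expansion (p + q)^3.
P(M) = 0.666^3 = 0.295408
P(M+2) = 3 × 0.666^2 × 0.334^1 = 0.444443
P(M+4) = 3 × 0.666^1 × 0.334^2 = 0.222889
P(M+6) = 0.334^3 = 0.037260
The M+2 peak is largest (0.444443); scaling to 100 gives 66.5 : 100.0 : 50.2 : 8.4.

66.5 : 100.0 : 50.2 : 8.4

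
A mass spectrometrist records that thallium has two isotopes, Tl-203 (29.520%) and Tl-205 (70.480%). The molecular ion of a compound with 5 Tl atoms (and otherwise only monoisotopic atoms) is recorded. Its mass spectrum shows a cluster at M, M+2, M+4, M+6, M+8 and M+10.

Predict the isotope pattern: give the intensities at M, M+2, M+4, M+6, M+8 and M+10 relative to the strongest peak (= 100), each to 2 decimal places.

0.62 : 7.35 : 35.09 : 83.77 : 100.00 : 47.75

Each Tl atom is independently Tl-203 (p = 0.29520) or Tl-205 (q = 0.70480); the cluster is the binomial expansion (p + q)^5.
P(M) = 0.29520^5 = 0.002242
P(M+2) = 5 × 0.29520^4 × 0.70480^1 = 0.026761
P(M+4) = 10 × 0.29520^3 × 0.70480^2 = 0.127785
P(M+6) = 10 × 0.29520^2 × 0.70480^3 = 0.305092
P(M+8) = 5 × 0.29520^1 × 0.70480^4 = 0.364208
P(M+10) = 0.70480^5 = 0.173912
The M+8 peak is largest (0.364208); scaling to 100 gives 0.62 : 7.35 : 35.09 : 83.77 : 100.00 : 47.75.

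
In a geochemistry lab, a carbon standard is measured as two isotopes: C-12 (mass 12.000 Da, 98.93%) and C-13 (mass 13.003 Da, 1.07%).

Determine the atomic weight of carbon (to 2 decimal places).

The abundance-weighted mean is 0.9893 × 12.000 + 0.0107 × 13.003
= 11.8716 + 0.1391 = 12.0107 Da

12.01 Da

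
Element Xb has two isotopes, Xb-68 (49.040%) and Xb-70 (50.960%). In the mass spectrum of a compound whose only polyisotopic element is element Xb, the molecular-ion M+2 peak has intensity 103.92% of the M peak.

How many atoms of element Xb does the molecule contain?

1

For n independent Xb atoms, I(M+2)/I(M) = n · (abundance Xb-70) / (abundance Xb-68) = n · 0.50960/0.49040.
n = 1.0392 × 0.49040/0.50960 = 1.00 ≈ 1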